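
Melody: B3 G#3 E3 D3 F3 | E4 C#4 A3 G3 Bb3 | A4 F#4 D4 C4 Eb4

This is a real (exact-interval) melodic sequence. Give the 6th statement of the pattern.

The 5-note cells begin on B3, E4, A4 — each up a 4th from the last.
Carrying on: D5 → G5 → C6.
So cell 6 is C6 A5 F5 Eb5 Gb5.

C6 A5 F5 Eb5 Gb5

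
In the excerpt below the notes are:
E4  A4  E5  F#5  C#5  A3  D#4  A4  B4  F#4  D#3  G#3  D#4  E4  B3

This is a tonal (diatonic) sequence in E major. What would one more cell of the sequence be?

Unit = 5 notes; the statements start on E4, A3, D#3, moving down a 5th each time.
So cell 4 is G#2 C#3 G#3 A3 E3.

G#2 C#3 G#3 A3 E3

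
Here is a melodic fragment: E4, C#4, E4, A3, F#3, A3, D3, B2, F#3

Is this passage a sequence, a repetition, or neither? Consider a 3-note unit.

Note 3 of cell 3 is F#3; if this were a sequence it would be D3. No unit length gives a consistent transposition pattern.

neither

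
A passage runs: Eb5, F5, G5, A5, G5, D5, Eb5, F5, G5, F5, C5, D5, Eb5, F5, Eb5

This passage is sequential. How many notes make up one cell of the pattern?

There are 15 notes; a 5-note unit gives 3 cells:
Eb5 F5 G5 A5 G5 | D5 Eb5 F5 G5 F5 | C5 D5 Eb5 F5 Eb5
Every group is a transposition down a 2nd of the one before; no shorter unit works.

5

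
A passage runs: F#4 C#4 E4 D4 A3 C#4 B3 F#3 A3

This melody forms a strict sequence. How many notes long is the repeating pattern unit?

3

There are 9 notes; a 3-note unit gives 3 cells:
F#4 C#4 E4 | D4 A3 C#4 | B3 F#3 A3
Every group is a transposition down a 3rd of the one before; no shorter unit works.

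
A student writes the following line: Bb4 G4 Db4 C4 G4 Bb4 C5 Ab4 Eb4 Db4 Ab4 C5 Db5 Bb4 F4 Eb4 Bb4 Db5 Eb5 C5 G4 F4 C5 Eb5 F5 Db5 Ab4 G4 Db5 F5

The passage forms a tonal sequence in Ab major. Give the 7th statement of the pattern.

Ab5 F5 C5 Bb4 F5 Ab5

With a 6-note motive the entries are Bb4, C5, Db5, Eb5, F5, each up a 2nd from the previous.
Carrying on: G5 → Ab5.
From Ab5 the diatonic shape gives Ab5 F5 C5 Bb4 F5 Ab5.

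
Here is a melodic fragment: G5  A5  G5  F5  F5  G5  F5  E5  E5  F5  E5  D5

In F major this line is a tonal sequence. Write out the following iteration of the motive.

D5 E5 D5 C5

Unit = 4 notes; the statements start on G5, F5, E5, moving down a 2nd each time.
So cell 4 is D5 E5 D5 C5.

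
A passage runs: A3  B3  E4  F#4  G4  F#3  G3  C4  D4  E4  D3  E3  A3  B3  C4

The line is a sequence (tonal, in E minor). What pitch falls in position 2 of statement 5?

The unit is 5 notes. Position-2 pitches of the 3 shown cells: B3, G3, E3.
Extending down a 3rd: C3 → A2.

A2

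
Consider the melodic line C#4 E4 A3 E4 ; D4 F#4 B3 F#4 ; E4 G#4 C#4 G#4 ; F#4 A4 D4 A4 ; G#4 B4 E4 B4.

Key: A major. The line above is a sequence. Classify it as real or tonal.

Every note is diatonic to A major.
Cell 1 has +3 semitones from note 1 to 2, but cell 2 has +4 — the interval quality changes while the contour stays the same, which is the hallmark of a tonal sequence.

tonal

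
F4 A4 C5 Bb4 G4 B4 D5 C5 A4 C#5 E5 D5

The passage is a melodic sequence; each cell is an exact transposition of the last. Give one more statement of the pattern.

Taking 4-note groups, the heads are F4, G4, A4: the pattern moves up a 2nd.
Statement 4 starts on B4 and keeps the same exact contour: B4 D#5 F#5 E5.

B4 D#5 F#5 E5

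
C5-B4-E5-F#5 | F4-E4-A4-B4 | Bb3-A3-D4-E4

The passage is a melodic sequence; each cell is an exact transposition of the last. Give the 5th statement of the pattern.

With a 4-note motive the entries are C5, F4, Bb3, each down a 5th from the previous.
Extending down a 5th: Eb3 → Ab2.
From Ab2 the exact shape gives Ab2 G2 C3 D3.

Ab2 G2 C3 D3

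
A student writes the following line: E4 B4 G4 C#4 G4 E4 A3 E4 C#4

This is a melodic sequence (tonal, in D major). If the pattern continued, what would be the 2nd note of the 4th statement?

C#4

The unit is 3 notes. Position-2 pitches of the 3 shown cells: B4, G4, E4.
One more down a 3rd gives C#4.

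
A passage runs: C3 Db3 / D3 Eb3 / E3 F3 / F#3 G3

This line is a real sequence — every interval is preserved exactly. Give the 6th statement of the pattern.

The 2-note cells begin on C3, D3, E3, F#3 — each up a 2nd from the last.
Extending up a 2nd: G#3 → A#3.
So cell 6 is A#3 B3.

A#3 B3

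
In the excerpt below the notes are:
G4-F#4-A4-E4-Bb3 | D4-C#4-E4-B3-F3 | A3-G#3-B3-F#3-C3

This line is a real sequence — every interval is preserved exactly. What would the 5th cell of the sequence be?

The 5-note cells begin on G4, D4, A3 — each down a 4th from the last.
Carrying on: E3 → B2.
From B2 the exact shape gives B2 A#2 C#3 G#2 D2.

B2 A#2 C#3 G#2 D2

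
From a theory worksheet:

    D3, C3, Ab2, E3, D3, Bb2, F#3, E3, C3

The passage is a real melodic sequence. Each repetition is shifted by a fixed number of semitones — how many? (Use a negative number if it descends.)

With a 3-note motive the entries are D3, E3, F#3, each up a 2nd from the previous.
D3→E3 is 52 − 50 = 2 semitones.

2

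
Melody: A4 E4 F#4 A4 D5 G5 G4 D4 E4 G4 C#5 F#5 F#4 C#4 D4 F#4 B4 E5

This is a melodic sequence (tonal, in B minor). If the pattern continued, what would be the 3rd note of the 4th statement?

The unit is 6 notes. Position-3 pitches of the 3 shown cells: F#4, E4, D4.
Each moves down a 2nd; the next is C#4.

C#4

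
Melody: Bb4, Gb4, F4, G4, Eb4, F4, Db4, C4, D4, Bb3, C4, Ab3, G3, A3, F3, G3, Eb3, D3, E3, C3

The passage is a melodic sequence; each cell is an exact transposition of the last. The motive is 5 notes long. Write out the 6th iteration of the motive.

A2 F2 E2 F#2 D2

Taking 5-note groups, the heads are Bb4, F4, C4, G3: the pattern moves down a 4th.
Carrying on: D3 → A2.
Statement 6 starts on A2 and keeps the same exact contour: A2 F2 E2 F#2 D2.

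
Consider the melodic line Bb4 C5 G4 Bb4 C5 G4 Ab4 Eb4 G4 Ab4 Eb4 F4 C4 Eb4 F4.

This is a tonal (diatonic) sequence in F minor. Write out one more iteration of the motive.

Taking 5-note groups, the heads are Bb4, G4, Eb4: the pattern moves down a 3rd.
So cell 4 is C4 Db4 Ab3 C4 Db4.

C4 Db4 Ab3 C4 Db4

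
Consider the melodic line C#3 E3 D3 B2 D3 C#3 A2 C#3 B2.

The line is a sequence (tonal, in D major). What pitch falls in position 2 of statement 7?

F#2

Grouping in 3s, the 2nd note of each cell is E3, D3, C#3.
Each moves down a 2nd. Continuing: B2 → A2 → G2 → F#2.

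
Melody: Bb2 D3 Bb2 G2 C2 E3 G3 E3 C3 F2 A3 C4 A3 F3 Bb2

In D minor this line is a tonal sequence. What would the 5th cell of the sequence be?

G4 Bb4 G4 E4 A3

The 5-note cells begin on Bb2, E3, A3 — each up a 4th from the last.
Continuing the starts: D4 → G4.
So cell 5 is G4 Bb4 G4 E4 A3.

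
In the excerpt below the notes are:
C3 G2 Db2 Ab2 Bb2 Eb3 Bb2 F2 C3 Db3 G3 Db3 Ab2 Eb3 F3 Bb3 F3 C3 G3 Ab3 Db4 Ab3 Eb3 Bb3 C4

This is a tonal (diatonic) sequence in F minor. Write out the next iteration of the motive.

F4 C4 G3 Db4 Eb4

Unit = 5 notes; the statements start on C3, Eb3, G3, Bb3, Db4, moving up a 3rd each time.
So cell 6 is F4 C4 G3 Db4 Eb4.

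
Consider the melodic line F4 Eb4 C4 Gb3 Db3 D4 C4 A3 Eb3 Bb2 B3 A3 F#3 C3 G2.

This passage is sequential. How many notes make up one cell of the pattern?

5

There are 15 notes; a 5-note unit gives 3 cells:
F4 Eb4 C4 Gb3 Db3 | D4 C4 A3 Eb3 Bb2 | B3 A3 F#3 C3 G2
Each cell is the previous one down a 3rd — so the unit is 5 notes.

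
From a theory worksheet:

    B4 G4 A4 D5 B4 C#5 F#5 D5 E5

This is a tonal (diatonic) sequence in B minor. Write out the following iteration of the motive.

With a 3-note motive the entries are B4, D5, F#5, each up a 3rd from the previous.
From A5 the diatonic shape gives A5 F#5 G5.

A5 F#5 G5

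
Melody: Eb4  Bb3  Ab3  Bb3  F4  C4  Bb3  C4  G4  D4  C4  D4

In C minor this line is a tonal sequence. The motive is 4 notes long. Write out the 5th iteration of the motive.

The 4-note cells begin on Eb4, F4, G4 — each up a 2nd from the last.
Extending up a 2nd: Ab4 → Bb4.
So cell 5 is Bb4 F4 Eb4 F4.

Bb4 F4 Eb4 F4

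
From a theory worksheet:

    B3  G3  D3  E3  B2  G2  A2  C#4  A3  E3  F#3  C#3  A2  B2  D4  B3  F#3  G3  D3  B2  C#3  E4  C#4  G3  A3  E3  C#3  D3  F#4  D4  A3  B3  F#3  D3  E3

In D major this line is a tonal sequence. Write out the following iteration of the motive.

G4 E4 B3 C#4 G3 E3 F#3

The 7-note cells begin on B3, C#4, D4, E4, F#4 — each up a 2nd from the last.
Statement 6 starts on G4 and keeps the same diatonic contour: G4 E4 B3 C#4 G3 E3 F#3.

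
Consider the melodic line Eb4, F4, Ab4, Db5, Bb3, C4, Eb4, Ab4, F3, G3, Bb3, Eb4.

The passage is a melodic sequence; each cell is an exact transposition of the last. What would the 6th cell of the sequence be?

D2 E2 G2 C3

Taking 4-note groups, the heads are Eb4, Bb3, F3: the pattern moves down a 4th.
Carrying on: C3 → G2 → D2.
Statement 6 starts on D2 and keeps the same exact contour: D2 E2 G2 C3.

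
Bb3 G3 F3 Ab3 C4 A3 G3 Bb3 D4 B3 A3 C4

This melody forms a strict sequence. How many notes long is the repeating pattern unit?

There are 12 notes; a 4-note unit gives 3 cells:
Bb3 G3 F3 Ab3 | C4 A3 G3 Bb3 | D4 B3 A3 C4
Every group is a transposition up a 2nd of the one before; no shorter unit works.

4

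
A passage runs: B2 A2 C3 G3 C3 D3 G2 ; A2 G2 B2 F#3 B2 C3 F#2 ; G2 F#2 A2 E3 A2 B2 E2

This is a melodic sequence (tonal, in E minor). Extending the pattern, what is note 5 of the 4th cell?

G2

With 7-note cells, note 5 of each statement runs C3, B2, A2.
One more down a 2nd gives G2.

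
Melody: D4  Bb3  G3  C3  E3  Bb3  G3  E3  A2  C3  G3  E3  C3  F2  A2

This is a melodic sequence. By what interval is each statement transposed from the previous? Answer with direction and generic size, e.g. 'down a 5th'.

Unit = 5 notes; the statements start on D4, Bb3, G3, moving down a 3rd each time.
D4 to Bb3 is down a 3rd.

down a 3rd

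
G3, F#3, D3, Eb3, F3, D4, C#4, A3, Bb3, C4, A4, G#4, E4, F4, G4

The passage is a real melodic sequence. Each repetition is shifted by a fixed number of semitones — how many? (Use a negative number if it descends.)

Taking 5-note groups, the heads are G3, D4, A4: the pattern moves up a 5th.
Counting half-steps from G3 to D4: 7.

7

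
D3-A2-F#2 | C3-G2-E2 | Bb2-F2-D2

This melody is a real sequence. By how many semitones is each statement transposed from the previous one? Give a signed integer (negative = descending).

With a 3-note motive the entries are D3, C3, Bb2, each down a 2nd from the previous.
D3 to C3 spans -2 semitones.

-2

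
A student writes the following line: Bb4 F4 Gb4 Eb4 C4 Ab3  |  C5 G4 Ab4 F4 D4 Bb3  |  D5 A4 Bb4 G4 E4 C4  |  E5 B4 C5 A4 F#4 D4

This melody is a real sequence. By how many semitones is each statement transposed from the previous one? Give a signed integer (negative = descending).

Unit = 6 notes; the statements start on Bb4, C5, D5, E5, moving up a 2nd each time.
Bb4 to C5 spans +2 semitones.

2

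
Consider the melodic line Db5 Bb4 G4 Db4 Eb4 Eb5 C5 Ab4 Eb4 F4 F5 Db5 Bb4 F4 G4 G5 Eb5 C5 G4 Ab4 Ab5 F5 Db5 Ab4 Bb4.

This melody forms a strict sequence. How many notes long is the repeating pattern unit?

There are 25 notes; a 5-note unit gives 5 cells:
Db5 Bb4 G4 Db4 Eb4 | Eb5 C5 Ab4 Eb4 F4 | F5 Db5 Bb4 F4 G4 | G5 Eb5 C5 G4 Ab4 | Ab5 F5 Db5 Ab4 Bb4
Every group is a transposition up a 2nd of the one before; no shorter unit works.

5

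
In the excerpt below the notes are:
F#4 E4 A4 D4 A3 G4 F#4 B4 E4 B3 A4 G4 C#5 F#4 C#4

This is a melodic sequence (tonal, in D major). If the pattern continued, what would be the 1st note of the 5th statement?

With 5-note cells, note 1 of each statement runs F#4, G4, A4.
Each moves up a 2nd. Continuing: B4 → C#5.

C#5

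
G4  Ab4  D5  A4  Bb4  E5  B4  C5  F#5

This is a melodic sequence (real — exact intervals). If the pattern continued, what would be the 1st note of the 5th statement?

D#5

The unit is 3 notes. Position-1 pitches of the 3 shown cells: G4, A4, B4.
Each moves up a 2nd. Continuing: C#5 → D#5.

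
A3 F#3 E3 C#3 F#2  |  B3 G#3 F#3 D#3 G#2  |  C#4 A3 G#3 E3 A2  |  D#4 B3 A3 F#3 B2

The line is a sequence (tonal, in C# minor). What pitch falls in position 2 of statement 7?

Grouping in 5s, the 2nd note of each cell is F#3, G#3, A3, B3.
Carrying that up a 2nd forward: C#4 → D#4 → E4.

E4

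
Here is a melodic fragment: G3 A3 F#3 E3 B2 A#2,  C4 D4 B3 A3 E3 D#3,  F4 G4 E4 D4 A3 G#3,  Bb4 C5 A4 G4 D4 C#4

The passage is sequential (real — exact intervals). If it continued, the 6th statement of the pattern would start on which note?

With a 6-note motive the entries are G3, C4, F4, Bb4, each up a 4th from the previous.
Extending the heads up a 4th: Eb5 → Ab5.

Ab5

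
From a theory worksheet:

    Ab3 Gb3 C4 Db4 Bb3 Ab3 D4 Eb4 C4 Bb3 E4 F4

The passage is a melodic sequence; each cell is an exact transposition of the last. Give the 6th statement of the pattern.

F#4 E4 A#4 B4

With a 4-note motive the entries are Ab3, Bb3, C4, each up a 2nd from the previous.
Carrying on: D4 → E4 → F#4.
Statement 6 starts on F#4 and keeps the same exact contour: F#4 E4 A#4 B4.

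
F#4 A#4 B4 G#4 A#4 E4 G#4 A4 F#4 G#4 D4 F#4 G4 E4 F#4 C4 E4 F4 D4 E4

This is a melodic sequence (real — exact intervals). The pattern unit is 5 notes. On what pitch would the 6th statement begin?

Taking 5-note groups, the heads are F#4, E4, D4, C4: the pattern moves down a 2nd.
Extending the heads down a 2nd: Bb3 → Ab3.

Ab3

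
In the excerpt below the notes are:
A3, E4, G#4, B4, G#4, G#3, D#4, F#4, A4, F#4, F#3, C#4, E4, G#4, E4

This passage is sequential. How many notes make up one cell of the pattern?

There are 15 notes; a 5-note unit gives 3 cells:
A3 E4 G#4 B4 G#4 | G#3 D#4 F#4 A4 F#4 | F#3 C#4 E4 G#4 E4
Every group is a transposition down a 2nd of the one before; no shorter unit works.

5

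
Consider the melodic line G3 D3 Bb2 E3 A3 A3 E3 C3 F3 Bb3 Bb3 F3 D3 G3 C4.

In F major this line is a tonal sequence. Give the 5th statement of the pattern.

The 5-note cells begin on G3, A3, Bb3 — each up a 2nd from the last.
Carrying on: C4 → D4.
From D4 the diatonic shape gives D4 A3 F3 Bb3 E4.

D4 A3 F3 Bb3 E4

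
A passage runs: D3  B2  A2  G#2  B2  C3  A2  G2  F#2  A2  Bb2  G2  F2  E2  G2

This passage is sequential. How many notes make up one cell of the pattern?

5

15 notes total. Splitting into 3 groups of 5:
D3 B2 A2 G#2 B2 | C3 A2 G2 F#2 A2 | Bb2 G2 F2 E2 G2
That's a consistent down a 2nd shift per cell, and no other grouping gives one.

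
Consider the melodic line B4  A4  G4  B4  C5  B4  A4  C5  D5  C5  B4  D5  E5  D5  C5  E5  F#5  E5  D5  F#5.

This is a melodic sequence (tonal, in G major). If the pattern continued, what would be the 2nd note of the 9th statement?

B5

Grouping in 4s, the 2nd note of each cell is A4, B4, C5, D5, E5.
Each moves up a 2nd. Continuing: F#5 → G5 → A5 → B5.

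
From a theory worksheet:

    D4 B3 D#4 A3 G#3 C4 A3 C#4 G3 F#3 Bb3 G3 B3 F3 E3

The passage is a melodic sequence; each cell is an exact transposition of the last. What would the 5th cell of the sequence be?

Gb3 Eb3 G3 Db3 C3

The 5-note cells begin on D4, C4, Bb3 — each down a 2nd from the last.
Extending down a 2nd: Ab3 → Gb3.
So cell 5 is Gb3 Eb3 G3 Db3 C3.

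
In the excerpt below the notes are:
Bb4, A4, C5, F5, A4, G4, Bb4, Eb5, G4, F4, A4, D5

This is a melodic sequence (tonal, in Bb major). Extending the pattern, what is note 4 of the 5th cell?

The unit is 4 notes. Position-4 pitches of the 3 shown cells: F5, Eb5, D5.
Each moves down a 2nd. Continuing: C5 → Bb4.

Bb4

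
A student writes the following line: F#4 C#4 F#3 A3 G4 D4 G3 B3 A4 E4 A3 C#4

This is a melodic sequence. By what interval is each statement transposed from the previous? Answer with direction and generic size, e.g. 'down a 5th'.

Unit = 4 notes; the statements start on F#4, G4, A4, moving up a 2nd each time.
From F#4 to G4: up a 2nd.

up a 2nd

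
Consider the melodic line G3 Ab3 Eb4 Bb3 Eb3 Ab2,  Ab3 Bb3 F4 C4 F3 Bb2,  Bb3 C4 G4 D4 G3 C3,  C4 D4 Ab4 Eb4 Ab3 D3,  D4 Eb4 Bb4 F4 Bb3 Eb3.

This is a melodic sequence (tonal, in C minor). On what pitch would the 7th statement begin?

F4

The 6-note cells begin on G3, Ab3, Bb3, C4, D4 — each up a 2nd from the last.
Extending the heads up a 2nd: Eb4 → F4.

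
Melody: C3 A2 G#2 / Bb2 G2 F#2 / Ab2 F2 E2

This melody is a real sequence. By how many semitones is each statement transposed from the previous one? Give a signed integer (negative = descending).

-2

Taking 3-note groups, the heads are C3, Bb2, Ab2: the pattern moves down a 2nd.
C3 to Bb2 spans -2 semitones.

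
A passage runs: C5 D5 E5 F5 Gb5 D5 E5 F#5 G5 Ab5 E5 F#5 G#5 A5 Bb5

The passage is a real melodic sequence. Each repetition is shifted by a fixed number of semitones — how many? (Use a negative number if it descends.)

2

Taking 5-note groups, the heads are C5, D5, E5: the pattern moves up a 2nd.
C5→D5 is 74 − 72 = 2 semitones.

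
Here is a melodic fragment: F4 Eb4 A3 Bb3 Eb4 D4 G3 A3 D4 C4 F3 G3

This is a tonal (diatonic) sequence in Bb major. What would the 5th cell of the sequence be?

With a 4-note motive the entries are F4, Eb4, D4, each down a 2nd from the previous.
Continuing the starts: C4 → Bb3.
So cell 5 is Bb3 A3 D3 Eb3.

Bb3 A3 D3 Eb3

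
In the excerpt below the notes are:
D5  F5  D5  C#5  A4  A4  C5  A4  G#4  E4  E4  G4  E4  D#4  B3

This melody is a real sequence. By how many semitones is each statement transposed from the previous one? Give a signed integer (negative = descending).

-5

Taking 5-note groups, the heads are D5, A4, E4: the pattern moves down a 4th.
Counting half-steps from D5 to A4: -5.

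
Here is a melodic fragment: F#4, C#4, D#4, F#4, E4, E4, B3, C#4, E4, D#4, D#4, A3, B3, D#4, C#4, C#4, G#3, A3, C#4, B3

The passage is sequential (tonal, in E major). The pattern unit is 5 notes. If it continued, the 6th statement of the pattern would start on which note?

A3

Taking 5-note groups, the heads are F#4, E4, D#4, C#4: the pattern moves down a 2nd.
Extending the heads down a 2nd: B3 → A3.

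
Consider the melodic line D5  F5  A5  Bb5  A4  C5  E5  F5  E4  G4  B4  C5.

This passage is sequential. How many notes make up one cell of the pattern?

Try groups of 4 (3 cells in 12 notes):
D5 F5 A5 Bb5 | A4 C5 E5 F5 | E4 G4 B4 C5
That's a consistent down a 4th shift per cell, and no other grouping gives one.

4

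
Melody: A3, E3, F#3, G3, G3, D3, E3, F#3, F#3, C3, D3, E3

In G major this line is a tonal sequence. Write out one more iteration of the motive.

E3 B2 C3 D3

Taking 4-note groups, the heads are A3, G3, F#3: the pattern moves down a 2nd.
Statement 4 starts on E3 and keeps the same diatonic contour: E3 B2 C3 D3.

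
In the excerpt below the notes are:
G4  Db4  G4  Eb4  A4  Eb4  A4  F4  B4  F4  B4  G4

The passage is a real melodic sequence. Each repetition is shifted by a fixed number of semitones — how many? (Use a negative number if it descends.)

Taking 4-note groups, the heads are G4, A4, B4: the pattern moves up a 2nd.
G4→A4 is 69 − 67 = 2 semitones.

2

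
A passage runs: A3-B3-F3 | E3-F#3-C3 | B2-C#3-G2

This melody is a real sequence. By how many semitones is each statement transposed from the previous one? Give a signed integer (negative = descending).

-5

With a 3-note motive the entries are A3, E3, B2, each down a 4th from the previous.
Counting half-steps from A3 to E3: -5.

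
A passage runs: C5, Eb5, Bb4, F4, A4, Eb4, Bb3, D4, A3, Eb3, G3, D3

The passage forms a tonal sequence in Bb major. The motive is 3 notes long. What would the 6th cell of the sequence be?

D2 F2 C2

Unit = 3 notes; the statements start on C5, F4, Bb3, Eb3, moving down a 5th each time.
Carrying on: A2 → D2.
From D2 the diatonic shape gives D2 F2 C2.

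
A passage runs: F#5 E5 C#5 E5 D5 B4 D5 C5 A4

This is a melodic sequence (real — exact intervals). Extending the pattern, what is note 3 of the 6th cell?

The unit is 3 notes. Position-3 pitches of the 3 shown cells: C#5, B4, A4.
Extending down a 2nd: G4 → F4 → Eb4.

Eb4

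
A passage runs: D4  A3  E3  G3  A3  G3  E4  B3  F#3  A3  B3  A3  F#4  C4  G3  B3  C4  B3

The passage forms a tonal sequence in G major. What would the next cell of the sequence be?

G4 D4 A3 C4 D4 C4

Unit = 6 notes; the statements start on D4, E4, F#4, moving up a 2nd each time.
From G4 the diatonic shape gives G4 D4 A3 C4 D4 C4.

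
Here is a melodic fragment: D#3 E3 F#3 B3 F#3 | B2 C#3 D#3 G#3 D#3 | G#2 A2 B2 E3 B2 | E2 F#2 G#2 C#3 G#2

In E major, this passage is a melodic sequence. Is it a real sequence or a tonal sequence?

Every note is diatonic to E major.
Cell 1 has +1 semitones from note 1 to 2, but cell 2 has +2 — the interval quality changes while the contour stays the same, which is the hallmark of a tonal sequence.

tonal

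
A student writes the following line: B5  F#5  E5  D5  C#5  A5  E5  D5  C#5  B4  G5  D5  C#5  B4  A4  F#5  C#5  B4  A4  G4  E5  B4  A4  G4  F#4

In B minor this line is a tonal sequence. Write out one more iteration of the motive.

D5 A4 G4 F#4 E4

Taking 5-note groups, the heads are B5, A5, G5, F#5, E5: the pattern moves down a 2nd.
Statement 6 starts on D5 and keeps the same diatonic contour: D5 A4 G4 F#4 E4.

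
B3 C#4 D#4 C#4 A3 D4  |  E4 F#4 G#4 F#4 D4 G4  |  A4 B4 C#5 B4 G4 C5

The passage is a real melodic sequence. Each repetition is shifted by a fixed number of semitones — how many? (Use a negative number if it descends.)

5

Unit = 6 notes; the statements start on B3, E4, A4, moving up a 4th each time.
B3 to E4 spans +5 semitones.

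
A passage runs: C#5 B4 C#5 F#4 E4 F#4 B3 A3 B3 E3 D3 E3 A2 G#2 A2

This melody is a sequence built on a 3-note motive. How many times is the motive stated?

15 notes in groups of 3 gives 15/3 = 5 statements.
Starts: C#5, F#4, B3, E3, A2 — each down a 5th.

5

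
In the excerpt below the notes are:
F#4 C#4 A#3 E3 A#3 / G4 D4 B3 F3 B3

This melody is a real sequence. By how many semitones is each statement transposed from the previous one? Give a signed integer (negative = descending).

Unit = 5 notes; the statements start on F#4, G4, moving up a 2nd each time.
F#4→G4 is 67 − 66 = 1 semitones.

1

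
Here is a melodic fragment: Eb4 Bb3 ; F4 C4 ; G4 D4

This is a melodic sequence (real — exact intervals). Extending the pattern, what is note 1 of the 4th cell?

A4

With 2-note cells, note 1 of each statement runs Eb4, F4, G4.
Each moves up a 2nd; the next is A4.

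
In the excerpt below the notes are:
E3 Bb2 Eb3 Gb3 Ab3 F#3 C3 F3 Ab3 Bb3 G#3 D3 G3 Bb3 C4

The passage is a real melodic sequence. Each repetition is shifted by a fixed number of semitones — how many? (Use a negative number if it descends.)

Unit = 5 notes; the statements start on E3, F#3, G#3, moving up a 2nd each time.
Counting half-steps from E3 to F#3: 2.

2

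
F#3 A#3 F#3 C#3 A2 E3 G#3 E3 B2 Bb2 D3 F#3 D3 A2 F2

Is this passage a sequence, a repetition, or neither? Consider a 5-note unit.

Note 5 of cell 2 is Bb2; if this were a sequence it would be G2. No unit length gives a consistent transposition pattern.

neither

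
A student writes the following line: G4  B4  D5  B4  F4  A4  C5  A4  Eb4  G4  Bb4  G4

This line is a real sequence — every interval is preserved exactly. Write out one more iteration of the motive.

Taking 4-note groups, the heads are G4, F4, Eb4: the pattern moves down a 2nd.
From Db4 the exact shape gives Db4 F4 Ab4 F4.

Db4 F4 Ab4 F4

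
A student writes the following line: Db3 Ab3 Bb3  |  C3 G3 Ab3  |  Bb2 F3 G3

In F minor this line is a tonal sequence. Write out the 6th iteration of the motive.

F2 C3 Db3

Taking 3-note groups, the heads are Db3, C3, Bb2: the pattern moves down a 2nd.
Extending down a 2nd: Ab2 → G2 → F2.
So cell 6 is F2 C3 Db3.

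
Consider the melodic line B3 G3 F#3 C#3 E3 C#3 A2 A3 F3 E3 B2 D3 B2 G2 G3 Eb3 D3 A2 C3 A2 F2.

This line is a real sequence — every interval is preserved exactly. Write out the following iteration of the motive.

Taking 7-note groups, the heads are B3, A3, G3: the pattern moves down a 2nd.
From F3 the exact shape gives F3 Db3 C3 G2 Bb2 G2 Eb2.

F3 Db3 C3 G2 Bb2 G2 Eb2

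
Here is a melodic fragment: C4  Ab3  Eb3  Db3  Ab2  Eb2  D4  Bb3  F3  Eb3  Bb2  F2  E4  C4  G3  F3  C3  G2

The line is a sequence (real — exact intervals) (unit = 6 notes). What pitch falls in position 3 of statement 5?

Grouping in 6s, the 3rd note of each cell is Eb3, F3, G3.
Extending up a 2nd: A3 → B3.

B3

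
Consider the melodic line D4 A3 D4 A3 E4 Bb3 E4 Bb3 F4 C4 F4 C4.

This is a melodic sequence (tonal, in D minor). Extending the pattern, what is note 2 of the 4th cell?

Grouping in 4s, the 2nd note of each cell is A3, Bb3, C4.
Each moves up a 2nd; the next is D4.

D4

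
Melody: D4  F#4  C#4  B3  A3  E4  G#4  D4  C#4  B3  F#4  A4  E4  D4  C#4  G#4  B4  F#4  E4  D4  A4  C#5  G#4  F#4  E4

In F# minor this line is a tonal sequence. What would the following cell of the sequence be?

B4 D5 A4 G#4 F#4

Unit = 5 notes; the statements start on D4, E4, F#4, G#4, A4, moving up a 2nd each time.
So cell 6 is B4 D5 A4 G#4 F#4.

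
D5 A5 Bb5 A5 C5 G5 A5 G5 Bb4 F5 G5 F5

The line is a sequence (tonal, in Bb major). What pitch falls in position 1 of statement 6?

With 4-note cells, note 1 of each statement runs D5, C5, Bb4.
Extending down a 2nd: A4 → G4 → F4.

F4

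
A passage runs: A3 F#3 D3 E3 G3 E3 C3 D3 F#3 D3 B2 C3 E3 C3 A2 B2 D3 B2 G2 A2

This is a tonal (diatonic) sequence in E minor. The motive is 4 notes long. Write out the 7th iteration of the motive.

B2 G2 E2 F#2

The 4-note cells begin on A3, G3, F#3, E3, D3 — each down a 2nd from the last.
Continuing the starts: C3 → B2.
So cell 7 is B2 G2 E2 F#2.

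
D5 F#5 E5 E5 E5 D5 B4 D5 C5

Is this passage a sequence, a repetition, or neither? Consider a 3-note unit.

Note 1 of cell 2 is E5; if this were a sequence it would be C5. No unit length gives a consistent transposition pattern.

neither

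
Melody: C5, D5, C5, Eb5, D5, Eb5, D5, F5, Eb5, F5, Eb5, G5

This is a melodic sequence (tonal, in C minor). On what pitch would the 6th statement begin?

With a 4-note motive the entries are C5, D5, Eb5, each up a 2nd from the previous.
Extending the heads up a 2nd: F5 → G5 → Ab5.

Ab5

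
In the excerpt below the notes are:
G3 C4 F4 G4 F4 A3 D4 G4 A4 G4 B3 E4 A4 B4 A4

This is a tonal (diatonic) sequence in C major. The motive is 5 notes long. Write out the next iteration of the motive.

C4 F4 B4 C5 B4

With a 5-note motive the entries are G3, A3, B3, each up a 2nd from the previous.
From C4 the diatonic shape gives C4 F4 B4 C5 B4.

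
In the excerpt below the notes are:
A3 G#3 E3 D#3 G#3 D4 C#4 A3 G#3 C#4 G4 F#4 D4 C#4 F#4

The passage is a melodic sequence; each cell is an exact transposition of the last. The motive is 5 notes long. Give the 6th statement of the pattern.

Taking 5-note groups, the heads are A3, D4, G4: the pattern moves up a 4th.
Continuing the starts: C5 → F5 → Bb5.
So cell 6 is Bb5 A5 F5 E5 A5.

Bb5 A5 F5 E5 A5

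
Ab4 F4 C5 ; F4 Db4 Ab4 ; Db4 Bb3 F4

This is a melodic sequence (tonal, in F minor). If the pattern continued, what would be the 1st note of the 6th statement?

Eb3

The unit is 3 notes. Position-1 pitches of the 3 shown cells: Ab4, F4, Db4.
Extending down a 3rd: Bb3 → G3 → Eb3.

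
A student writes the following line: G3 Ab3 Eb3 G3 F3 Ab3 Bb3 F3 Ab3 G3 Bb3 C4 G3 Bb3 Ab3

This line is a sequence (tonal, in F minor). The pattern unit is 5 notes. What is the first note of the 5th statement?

Unit = 5 notes; the statements start on G3, Ab3, Bb3, moving up a 2nd each time.
Continuing: C4 → Db4. Statement 5 starts on Db4.

Db4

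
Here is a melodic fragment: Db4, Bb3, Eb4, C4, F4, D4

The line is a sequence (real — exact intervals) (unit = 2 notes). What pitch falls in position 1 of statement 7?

C#5

The unit is 2 notes. Position-1 pitches of the 3 shown cells: Db4, Eb4, F4.
Extending up a 2nd: G4 → A4 → B4 → C#5.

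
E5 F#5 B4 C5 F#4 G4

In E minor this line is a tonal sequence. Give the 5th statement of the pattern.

G3 A3

The 2-note cells begin on E5, B4, F#4 — each down a 4th from the last.
Carrying on: C4 → G3.
Statement 5 starts on G3 and keeps the same diatonic contour: G3 A3.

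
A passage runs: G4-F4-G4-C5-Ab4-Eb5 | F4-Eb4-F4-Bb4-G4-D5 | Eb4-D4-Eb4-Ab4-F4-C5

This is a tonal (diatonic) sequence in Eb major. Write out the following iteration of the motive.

D4 C4 D4 G4 Eb4 Bb4

Taking 6-note groups, the heads are G4, F4, Eb4: the pattern moves down a 2nd.
So cell 4 is D4 C4 D4 G4 Eb4 Bb4.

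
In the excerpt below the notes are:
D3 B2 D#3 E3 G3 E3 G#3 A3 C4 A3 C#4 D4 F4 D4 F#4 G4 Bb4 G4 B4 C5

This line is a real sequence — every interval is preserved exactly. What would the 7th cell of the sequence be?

Ab5 F5 A5 Bb5

Taking 4-note groups, the heads are D3, G3, C4, F4, Bb4: the pattern moves up a 4th.
Extending up a 4th: Eb5 → Ab5.
From Ab5 the exact shape gives Ab5 F5 A5 Bb5.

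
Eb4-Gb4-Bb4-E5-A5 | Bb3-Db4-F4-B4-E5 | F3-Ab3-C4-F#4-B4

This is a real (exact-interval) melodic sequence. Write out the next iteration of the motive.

The 5-note cells begin on Eb4, Bb3, F3 — each down a 4th from the last.
From C3 the exact shape gives C3 Eb3 G3 C#4 F#4.

C3 Eb3 G3 C#4 F#4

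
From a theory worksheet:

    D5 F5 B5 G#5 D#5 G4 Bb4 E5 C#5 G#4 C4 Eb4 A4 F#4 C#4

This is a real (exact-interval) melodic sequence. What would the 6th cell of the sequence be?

Eb2 Gb2 C3 A2 E2

The 5-note cells begin on D5, G4, C4 — each down a 5th from the last.
Extending down a 5th: F3 → Bb2 → Eb2.
So cell 6 is Eb2 Gb2 C3 A2 E2.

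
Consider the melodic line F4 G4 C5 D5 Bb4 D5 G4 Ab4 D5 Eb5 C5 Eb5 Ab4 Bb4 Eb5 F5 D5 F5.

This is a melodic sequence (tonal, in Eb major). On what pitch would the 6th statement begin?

With a 6-note motive the entries are F4, G4, Ab4, each up a 2nd from the previous.
Continuing: Bb4 → C5 → D5. Statement 6 starts on D5.

D5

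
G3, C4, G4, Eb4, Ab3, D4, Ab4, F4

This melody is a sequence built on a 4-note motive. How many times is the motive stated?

2

8 notes in groups of 4 gives 8/4 = 2 statements.
Starts: G3, Ab3 — each up a 2nd.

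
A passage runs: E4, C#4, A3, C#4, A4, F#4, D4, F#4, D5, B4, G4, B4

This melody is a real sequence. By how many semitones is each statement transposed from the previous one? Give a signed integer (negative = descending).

Unit = 4 notes; the statements start on E4, A4, D5, moving up a 4th each time.
Counting half-steps from E4 to A4: 5.

5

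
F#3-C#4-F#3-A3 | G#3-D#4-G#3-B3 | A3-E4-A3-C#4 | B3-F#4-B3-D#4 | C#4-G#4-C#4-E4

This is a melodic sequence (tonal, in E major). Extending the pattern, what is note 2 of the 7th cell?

Grouping in 4s, the 2nd note of each cell is C#4, D#4, E4, F#4, G#4.
Carrying that up a 2nd forward: A4 → B4.

B4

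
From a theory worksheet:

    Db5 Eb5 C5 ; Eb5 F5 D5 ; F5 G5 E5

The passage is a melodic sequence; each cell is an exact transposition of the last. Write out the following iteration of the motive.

G5 A5 F#5

Unit = 3 notes; the statements start on Db5, Eb5, F5, moving up a 2nd each time.
From G5 the exact shape gives G5 A5 F#5.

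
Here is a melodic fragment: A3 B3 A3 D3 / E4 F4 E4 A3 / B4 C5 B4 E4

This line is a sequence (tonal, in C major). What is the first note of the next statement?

Unit = 4 notes; the statements start on A3, E4, B4, moving up a 5th each time.
One more step up a 5th gives F5.

F5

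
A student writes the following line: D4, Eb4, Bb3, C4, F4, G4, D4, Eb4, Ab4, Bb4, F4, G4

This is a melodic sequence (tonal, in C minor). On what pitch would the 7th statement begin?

Bb5

Taking 4-note groups, the heads are D4, F4, Ab4: the pattern moves up a 3rd.
Extending the heads up a 3rd: C5 → Eb5 → G5 → Bb5.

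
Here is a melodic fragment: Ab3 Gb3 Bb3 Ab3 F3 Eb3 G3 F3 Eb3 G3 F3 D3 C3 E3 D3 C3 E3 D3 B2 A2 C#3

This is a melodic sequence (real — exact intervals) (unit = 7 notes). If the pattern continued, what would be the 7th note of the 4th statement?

A#2

With 7-note cells, note 7 of each statement runs G3, E3, C#3.
Each moves down a 3rd; the next is A#2.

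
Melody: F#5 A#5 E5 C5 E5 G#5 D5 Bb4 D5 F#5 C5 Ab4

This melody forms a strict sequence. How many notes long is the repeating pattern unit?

12 notes total. Splitting into 3 groups of 4:
F#5 A#5 E5 C5 | E5 G#5 D5 Bb4 | D5 F#5 C5 Ab4
Each cell is the previous one down a 2nd — so the unit is 4 notes.

4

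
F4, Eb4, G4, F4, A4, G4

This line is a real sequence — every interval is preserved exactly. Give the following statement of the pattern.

Unit = 2 notes; the statements start on F4, G4, A4, moving up a 2nd each time.
Statement 4 starts on B4 and keeps the same exact contour: B4 A4.

B4 A4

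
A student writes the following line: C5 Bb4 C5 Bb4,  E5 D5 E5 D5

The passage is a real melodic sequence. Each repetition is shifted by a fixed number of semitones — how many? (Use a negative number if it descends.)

The 4-note cells begin on C5, E5 — each up a 3rd from the last.
C5→E5 is 76 − 72 = 4 semitones.

4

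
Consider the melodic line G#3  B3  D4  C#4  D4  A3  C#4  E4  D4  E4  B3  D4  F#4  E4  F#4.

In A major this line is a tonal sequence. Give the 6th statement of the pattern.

E4 G#4 B4 A4 B4

Taking 5-note groups, the heads are G#3, A3, B3: the pattern moves up a 2nd.
Extending up a 2nd: C#4 → D4 → E4.
So cell 6 is E4 G#4 B4 A4 B4.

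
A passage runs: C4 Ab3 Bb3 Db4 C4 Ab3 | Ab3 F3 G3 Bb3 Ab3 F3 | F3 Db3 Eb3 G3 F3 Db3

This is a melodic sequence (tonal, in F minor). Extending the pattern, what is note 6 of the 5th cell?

G2

With 6-note cells, note 6 of each statement runs Ab3, F3, Db3.
Carrying that down a 3rd forward: Bb2 → G2.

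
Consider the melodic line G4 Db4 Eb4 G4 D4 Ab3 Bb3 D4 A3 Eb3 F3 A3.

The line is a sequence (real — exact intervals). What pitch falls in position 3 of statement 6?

With 4-note cells, note 3 of each statement runs Eb4, Bb3, F3.
Carrying that down a 4th forward: C3 → G2 → D2.

D2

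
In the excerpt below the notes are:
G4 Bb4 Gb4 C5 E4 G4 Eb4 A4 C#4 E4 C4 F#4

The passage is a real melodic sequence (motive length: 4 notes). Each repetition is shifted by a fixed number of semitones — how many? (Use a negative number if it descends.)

-3

The 4-note cells begin on G4, E4, C#4 — each down a 3rd from the last.
G4→E4 is 64 − 67 = -3 semitones.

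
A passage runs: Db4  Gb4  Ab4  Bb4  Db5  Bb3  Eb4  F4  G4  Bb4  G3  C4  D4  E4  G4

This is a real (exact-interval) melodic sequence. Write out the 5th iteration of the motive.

Unit = 5 notes; the statements start on Db4, Bb3, G3, moving down a 3rd each time.
Extending down a 3rd: E3 → C#3.
Statement 5 starts on C#3 and keeps the same exact contour: C#3 F#3 G#3 A#3 C#4.

C#3 F#3 G#3 A#3 C#4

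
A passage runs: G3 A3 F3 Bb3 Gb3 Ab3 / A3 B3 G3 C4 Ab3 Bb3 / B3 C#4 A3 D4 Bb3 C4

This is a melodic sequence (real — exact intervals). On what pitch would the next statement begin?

The 6-note cells begin on G3, A3, B3 — each up a 2nd from the last.
One more step up a 2nd gives C#4.

C#4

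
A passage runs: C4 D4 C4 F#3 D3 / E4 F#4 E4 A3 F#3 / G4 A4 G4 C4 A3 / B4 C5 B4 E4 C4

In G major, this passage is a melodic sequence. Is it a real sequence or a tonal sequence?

tonal

Every note is diatonic to G major.
Cell 1 has -6 semitones from note 3 to 4, but cell 2 has -7 — the interval quality changes while the contour stays the same, which is the hallmark of a tonal sequence.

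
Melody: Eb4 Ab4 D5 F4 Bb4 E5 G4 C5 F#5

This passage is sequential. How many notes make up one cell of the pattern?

3

There are 9 notes; a 3-note unit gives 3 cells:
Eb4 Ab4 D5 | F4 Bb4 E5 | G4 C5 F#5
Every group is a transposition up a 2nd of the one before; no shorter unit works.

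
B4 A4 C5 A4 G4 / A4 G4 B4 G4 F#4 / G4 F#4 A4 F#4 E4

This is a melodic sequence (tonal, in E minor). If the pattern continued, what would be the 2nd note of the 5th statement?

D4

With 5-note cells, note 2 of each statement runs A4, G4, F#4.
Each moves down a 2nd. Continuing: E4 → D4.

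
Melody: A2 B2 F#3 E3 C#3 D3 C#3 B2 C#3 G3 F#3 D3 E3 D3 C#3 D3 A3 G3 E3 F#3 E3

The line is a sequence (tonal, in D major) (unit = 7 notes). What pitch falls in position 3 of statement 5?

C#4

The unit is 7 notes. Position-3 pitches of the 3 shown cells: F#3, G3, A3.
Extending up a 2nd: B3 → C#4.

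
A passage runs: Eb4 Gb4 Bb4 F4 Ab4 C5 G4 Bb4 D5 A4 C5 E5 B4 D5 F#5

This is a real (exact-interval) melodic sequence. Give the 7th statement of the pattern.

Taking 3-note groups, the heads are Eb4, F4, G4, A4, B4: the pattern moves up a 2nd.
Carrying on: C#5 → D#5.
From D#5 the exact shape gives D#5 F#5 A#5.

D#5 F#5 A#5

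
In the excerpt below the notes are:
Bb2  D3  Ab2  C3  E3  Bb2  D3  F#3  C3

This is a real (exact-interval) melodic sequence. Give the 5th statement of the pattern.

F#3 A#3 E3

The 3-note cells begin on Bb2, C3, D3 — each up a 2nd from the last.
Extending up a 2nd: E3 → F#3.
So cell 5 is F#3 A#3 E3.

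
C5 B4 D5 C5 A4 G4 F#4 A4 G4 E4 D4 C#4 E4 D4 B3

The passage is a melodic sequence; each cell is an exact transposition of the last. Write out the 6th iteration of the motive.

With a 5-note motive the entries are C5, G4, D4, each down a 4th from the previous.
Carrying on: A3 → E3 → B2.
From B2 the exact shape gives B2 A#2 C#3 B2 G#2.

B2 A#2 C#3 B2 G#2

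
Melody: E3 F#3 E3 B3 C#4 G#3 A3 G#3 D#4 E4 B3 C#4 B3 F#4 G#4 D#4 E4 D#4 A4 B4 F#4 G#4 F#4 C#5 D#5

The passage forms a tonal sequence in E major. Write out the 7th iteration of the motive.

With a 5-note motive the entries are E3, G#3, B3, D#4, F#4, each up a 3rd from the previous.
Extending up a 3rd: A4 → C#5.
So cell 7 is C#5 D#5 C#5 G#5 A5.

C#5 D#5 C#5 G#5 A5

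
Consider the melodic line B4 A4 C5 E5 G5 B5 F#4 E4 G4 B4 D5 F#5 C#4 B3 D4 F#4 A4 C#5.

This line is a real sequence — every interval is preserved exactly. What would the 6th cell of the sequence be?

The 6-note cells begin on B4, F#4, C#4 — each down a 4th from the last.
Carrying on: G#3 → D#3 → A#2.
Statement 6 starts on A#2 and keeps the same exact contour: A#2 G#2 B2 D#3 F#3 A#3.

A#2 G#2 B2 D#3 F#3 A#3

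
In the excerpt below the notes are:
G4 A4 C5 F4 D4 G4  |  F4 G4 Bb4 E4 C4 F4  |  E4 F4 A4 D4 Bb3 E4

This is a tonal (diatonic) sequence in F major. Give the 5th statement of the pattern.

C4 D4 F4 Bb3 G3 C4

With a 6-note motive the entries are G4, F4, E4, each down a 2nd from the previous.
Continuing the starts: D4 → C4.
From C4 the diatonic shape gives C4 D4 F4 Bb3 G3 C4.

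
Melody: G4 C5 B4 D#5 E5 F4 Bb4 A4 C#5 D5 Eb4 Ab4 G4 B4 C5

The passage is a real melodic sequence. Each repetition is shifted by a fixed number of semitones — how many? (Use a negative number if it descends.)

Unit = 5 notes; the statements start on G4, F4, Eb4, moving down a 2nd each time.
Counting half-steps from G4 to F4: -2.

-2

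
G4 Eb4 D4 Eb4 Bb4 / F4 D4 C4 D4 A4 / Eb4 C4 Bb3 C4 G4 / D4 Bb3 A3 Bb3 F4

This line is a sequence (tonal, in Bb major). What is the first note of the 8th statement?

G3

Unit = 5 notes; the statements start on G4, F4, Eb4, D4, moving down a 2nd each time.
Extending the heads down a 2nd: C4 → Bb3 → A3 → G3.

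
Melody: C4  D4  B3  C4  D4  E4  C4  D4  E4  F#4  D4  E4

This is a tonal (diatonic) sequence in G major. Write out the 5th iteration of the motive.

The 4-note cells begin on C4, D4, E4 — each up a 2nd from the last.
Extending up a 2nd: F#4 → G4.
So cell 5 is G4 A4 F#4 G4.

G4 A4 F#4 G4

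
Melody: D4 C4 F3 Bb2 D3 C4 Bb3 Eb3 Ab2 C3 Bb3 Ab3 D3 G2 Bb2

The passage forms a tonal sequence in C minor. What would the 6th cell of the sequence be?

Taking 5-note groups, the heads are D4, C4, Bb3: the pattern moves down a 2nd.
Continuing the starts: Ab3 → G3 → F3.
From F3 the diatonic shape gives F3 Eb3 Ab2 D2 F2.

F3 Eb3 Ab2 D2 F2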